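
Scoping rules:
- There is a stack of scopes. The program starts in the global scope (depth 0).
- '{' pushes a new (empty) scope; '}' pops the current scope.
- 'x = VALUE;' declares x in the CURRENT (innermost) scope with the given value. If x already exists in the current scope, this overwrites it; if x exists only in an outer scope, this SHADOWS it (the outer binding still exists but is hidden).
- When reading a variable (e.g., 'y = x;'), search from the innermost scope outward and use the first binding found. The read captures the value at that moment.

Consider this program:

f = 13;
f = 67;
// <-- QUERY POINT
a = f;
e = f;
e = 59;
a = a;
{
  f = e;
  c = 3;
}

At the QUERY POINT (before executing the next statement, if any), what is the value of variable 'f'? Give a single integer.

Answer: 67

Derivation:
Step 1: declare f=13 at depth 0
Step 2: declare f=67 at depth 0
Visible at query point: f=67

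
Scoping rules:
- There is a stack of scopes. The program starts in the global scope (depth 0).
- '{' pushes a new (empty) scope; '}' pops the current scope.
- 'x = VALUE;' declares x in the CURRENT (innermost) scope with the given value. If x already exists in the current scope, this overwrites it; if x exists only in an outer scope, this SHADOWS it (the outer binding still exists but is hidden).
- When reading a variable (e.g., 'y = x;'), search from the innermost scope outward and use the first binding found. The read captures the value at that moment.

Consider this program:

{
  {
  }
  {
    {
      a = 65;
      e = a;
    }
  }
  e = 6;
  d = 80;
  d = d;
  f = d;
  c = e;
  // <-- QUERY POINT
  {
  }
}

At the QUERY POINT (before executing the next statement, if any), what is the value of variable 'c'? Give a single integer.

Answer: 6

Derivation:
Step 1: enter scope (depth=1)
Step 2: enter scope (depth=2)
Step 3: exit scope (depth=1)
Step 4: enter scope (depth=2)
Step 5: enter scope (depth=3)
Step 6: declare a=65 at depth 3
Step 7: declare e=(read a)=65 at depth 3
Step 8: exit scope (depth=2)
Step 9: exit scope (depth=1)
Step 10: declare e=6 at depth 1
Step 11: declare d=80 at depth 1
Step 12: declare d=(read d)=80 at depth 1
Step 13: declare f=(read d)=80 at depth 1
Step 14: declare c=(read e)=6 at depth 1
Visible at query point: c=6 d=80 e=6 f=80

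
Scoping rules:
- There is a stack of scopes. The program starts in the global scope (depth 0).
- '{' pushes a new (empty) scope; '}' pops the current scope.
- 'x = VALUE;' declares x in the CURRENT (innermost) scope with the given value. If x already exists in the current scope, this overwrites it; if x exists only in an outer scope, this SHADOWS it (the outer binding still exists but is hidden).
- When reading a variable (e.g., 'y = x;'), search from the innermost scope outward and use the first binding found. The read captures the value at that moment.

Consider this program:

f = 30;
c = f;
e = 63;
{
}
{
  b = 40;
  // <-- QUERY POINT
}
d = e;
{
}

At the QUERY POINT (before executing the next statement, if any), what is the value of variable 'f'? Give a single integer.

Step 1: declare f=30 at depth 0
Step 2: declare c=(read f)=30 at depth 0
Step 3: declare e=63 at depth 0
Step 4: enter scope (depth=1)
Step 5: exit scope (depth=0)
Step 6: enter scope (depth=1)
Step 7: declare b=40 at depth 1
Visible at query point: b=40 c=30 e=63 f=30

Answer: 30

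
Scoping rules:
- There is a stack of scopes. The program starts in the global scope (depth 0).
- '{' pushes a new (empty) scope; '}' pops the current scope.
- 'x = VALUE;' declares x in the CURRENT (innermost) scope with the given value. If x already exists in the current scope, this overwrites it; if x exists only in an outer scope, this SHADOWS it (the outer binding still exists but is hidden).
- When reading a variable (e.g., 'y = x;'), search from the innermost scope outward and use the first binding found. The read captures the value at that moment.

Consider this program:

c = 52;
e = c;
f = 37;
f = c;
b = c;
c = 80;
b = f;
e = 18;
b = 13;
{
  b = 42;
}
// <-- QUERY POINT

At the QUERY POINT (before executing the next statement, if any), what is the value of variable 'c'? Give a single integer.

Answer: 80

Derivation:
Step 1: declare c=52 at depth 0
Step 2: declare e=(read c)=52 at depth 0
Step 3: declare f=37 at depth 0
Step 4: declare f=(read c)=52 at depth 0
Step 5: declare b=(read c)=52 at depth 0
Step 6: declare c=80 at depth 0
Step 7: declare b=(read f)=52 at depth 0
Step 8: declare e=18 at depth 0
Step 9: declare b=13 at depth 0
Step 10: enter scope (depth=1)
Step 11: declare b=42 at depth 1
Step 12: exit scope (depth=0)
Visible at query point: b=13 c=80 e=18 f=52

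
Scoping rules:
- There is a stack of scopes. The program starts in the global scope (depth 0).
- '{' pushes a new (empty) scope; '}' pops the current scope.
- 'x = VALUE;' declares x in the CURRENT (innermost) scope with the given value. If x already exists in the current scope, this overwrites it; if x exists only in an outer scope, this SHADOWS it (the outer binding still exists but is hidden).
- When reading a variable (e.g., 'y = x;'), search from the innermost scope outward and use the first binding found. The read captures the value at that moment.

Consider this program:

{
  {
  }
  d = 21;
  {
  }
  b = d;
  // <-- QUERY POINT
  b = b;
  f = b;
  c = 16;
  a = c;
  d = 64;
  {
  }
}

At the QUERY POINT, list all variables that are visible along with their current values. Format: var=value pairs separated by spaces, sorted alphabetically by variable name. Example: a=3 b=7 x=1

Step 1: enter scope (depth=1)
Step 2: enter scope (depth=2)
Step 3: exit scope (depth=1)
Step 4: declare d=21 at depth 1
Step 5: enter scope (depth=2)
Step 6: exit scope (depth=1)
Step 7: declare b=(read d)=21 at depth 1
Visible at query point: b=21 d=21

Answer: b=21 d=21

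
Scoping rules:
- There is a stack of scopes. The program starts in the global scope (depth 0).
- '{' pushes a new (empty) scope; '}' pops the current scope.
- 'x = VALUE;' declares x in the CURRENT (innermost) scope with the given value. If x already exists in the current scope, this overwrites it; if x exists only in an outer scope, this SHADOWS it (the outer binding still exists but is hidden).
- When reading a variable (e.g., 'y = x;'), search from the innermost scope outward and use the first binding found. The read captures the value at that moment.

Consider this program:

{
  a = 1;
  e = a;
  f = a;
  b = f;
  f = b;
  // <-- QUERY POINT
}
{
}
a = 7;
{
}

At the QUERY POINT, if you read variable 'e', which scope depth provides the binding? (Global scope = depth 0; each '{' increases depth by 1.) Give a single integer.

Answer: 1

Derivation:
Step 1: enter scope (depth=1)
Step 2: declare a=1 at depth 1
Step 3: declare e=(read a)=1 at depth 1
Step 4: declare f=(read a)=1 at depth 1
Step 5: declare b=(read f)=1 at depth 1
Step 6: declare f=(read b)=1 at depth 1
Visible at query point: a=1 b=1 e=1 f=1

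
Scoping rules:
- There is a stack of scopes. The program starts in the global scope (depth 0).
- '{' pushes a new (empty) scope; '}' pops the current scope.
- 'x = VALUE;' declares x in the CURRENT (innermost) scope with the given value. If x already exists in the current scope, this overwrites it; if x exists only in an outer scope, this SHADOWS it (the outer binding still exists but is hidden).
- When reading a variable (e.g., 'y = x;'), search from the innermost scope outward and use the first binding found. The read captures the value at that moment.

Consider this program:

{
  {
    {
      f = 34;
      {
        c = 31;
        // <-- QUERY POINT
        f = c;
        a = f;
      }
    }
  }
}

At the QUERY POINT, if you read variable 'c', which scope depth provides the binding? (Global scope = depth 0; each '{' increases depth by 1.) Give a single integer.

Step 1: enter scope (depth=1)
Step 2: enter scope (depth=2)
Step 3: enter scope (depth=3)
Step 4: declare f=34 at depth 3
Step 5: enter scope (depth=4)
Step 6: declare c=31 at depth 4
Visible at query point: c=31 f=34

Answer: 4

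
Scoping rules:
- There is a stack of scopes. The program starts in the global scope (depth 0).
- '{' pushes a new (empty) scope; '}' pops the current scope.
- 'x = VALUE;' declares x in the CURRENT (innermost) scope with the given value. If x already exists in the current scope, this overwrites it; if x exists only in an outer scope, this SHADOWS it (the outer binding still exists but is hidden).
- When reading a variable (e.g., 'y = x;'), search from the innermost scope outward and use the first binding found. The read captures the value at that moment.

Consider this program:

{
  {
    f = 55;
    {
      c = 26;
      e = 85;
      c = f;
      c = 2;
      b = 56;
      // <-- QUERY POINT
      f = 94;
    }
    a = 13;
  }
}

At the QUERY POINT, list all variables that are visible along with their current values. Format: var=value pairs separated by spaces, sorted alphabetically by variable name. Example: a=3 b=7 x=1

Answer: b=56 c=2 e=85 f=55

Derivation:
Step 1: enter scope (depth=1)
Step 2: enter scope (depth=2)
Step 3: declare f=55 at depth 2
Step 4: enter scope (depth=3)
Step 5: declare c=26 at depth 3
Step 6: declare e=85 at depth 3
Step 7: declare c=(read f)=55 at depth 3
Step 8: declare c=2 at depth 3
Step 9: declare b=56 at depth 3
Visible at query point: b=56 c=2 e=85 f=55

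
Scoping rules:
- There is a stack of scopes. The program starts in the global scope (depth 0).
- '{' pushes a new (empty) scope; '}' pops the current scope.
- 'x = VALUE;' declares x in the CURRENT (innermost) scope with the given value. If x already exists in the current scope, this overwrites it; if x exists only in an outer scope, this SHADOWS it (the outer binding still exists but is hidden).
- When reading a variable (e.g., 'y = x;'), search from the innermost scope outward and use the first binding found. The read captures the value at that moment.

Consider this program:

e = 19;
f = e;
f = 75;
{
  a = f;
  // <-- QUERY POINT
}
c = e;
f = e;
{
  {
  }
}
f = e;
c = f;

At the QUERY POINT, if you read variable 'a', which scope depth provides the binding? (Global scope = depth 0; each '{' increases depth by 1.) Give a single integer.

Step 1: declare e=19 at depth 0
Step 2: declare f=(read e)=19 at depth 0
Step 3: declare f=75 at depth 0
Step 4: enter scope (depth=1)
Step 5: declare a=(read f)=75 at depth 1
Visible at query point: a=75 e=19 f=75

Answer: 1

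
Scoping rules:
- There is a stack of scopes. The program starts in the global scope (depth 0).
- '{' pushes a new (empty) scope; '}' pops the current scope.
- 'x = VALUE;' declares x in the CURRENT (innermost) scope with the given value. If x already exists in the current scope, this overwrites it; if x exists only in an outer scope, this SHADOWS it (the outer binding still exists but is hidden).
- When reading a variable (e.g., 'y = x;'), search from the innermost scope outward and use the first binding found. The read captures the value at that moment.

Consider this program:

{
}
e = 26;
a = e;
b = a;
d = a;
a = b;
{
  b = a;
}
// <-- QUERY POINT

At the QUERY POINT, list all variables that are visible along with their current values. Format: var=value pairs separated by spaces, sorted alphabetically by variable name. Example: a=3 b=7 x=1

Step 1: enter scope (depth=1)
Step 2: exit scope (depth=0)
Step 3: declare e=26 at depth 0
Step 4: declare a=(read e)=26 at depth 0
Step 5: declare b=(read a)=26 at depth 0
Step 6: declare d=(read a)=26 at depth 0
Step 7: declare a=(read b)=26 at depth 0
Step 8: enter scope (depth=1)
Step 9: declare b=(read a)=26 at depth 1
Step 10: exit scope (depth=0)
Visible at query point: a=26 b=26 d=26 e=26

Answer: a=26 b=26 d=26 e=26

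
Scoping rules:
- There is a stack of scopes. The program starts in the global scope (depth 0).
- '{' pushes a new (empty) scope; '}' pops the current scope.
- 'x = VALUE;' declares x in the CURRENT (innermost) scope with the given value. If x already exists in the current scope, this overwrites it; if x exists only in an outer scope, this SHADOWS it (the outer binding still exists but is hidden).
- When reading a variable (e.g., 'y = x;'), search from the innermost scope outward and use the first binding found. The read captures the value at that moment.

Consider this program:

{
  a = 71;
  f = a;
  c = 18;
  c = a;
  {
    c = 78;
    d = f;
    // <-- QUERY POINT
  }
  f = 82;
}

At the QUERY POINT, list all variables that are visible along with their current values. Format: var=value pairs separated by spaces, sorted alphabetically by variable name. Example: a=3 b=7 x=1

Answer: a=71 c=78 d=71 f=71

Derivation:
Step 1: enter scope (depth=1)
Step 2: declare a=71 at depth 1
Step 3: declare f=(read a)=71 at depth 1
Step 4: declare c=18 at depth 1
Step 5: declare c=(read a)=71 at depth 1
Step 6: enter scope (depth=2)
Step 7: declare c=78 at depth 2
Step 8: declare d=(read f)=71 at depth 2
Visible at query point: a=71 c=78 d=71 f=71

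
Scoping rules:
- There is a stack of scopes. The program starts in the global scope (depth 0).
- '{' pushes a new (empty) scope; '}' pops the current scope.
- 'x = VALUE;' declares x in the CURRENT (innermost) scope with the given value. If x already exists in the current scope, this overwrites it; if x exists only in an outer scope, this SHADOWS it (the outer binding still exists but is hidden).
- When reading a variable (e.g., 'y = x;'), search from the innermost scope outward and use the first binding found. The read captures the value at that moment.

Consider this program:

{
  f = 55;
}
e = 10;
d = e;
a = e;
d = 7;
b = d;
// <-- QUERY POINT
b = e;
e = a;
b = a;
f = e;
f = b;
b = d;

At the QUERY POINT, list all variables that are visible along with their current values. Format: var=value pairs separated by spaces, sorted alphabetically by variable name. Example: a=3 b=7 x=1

Step 1: enter scope (depth=1)
Step 2: declare f=55 at depth 1
Step 3: exit scope (depth=0)
Step 4: declare e=10 at depth 0
Step 5: declare d=(read e)=10 at depth 0
Step 6: declare a=(read e)=10 at depth 0
Step 7: declare d=7 at depth 0
Step 8: declare b=(read d)=7 at depth 0
Visible at query point: a=10 b=7 d=7 e=10

Answer: a=10 b=7 d=7 e=10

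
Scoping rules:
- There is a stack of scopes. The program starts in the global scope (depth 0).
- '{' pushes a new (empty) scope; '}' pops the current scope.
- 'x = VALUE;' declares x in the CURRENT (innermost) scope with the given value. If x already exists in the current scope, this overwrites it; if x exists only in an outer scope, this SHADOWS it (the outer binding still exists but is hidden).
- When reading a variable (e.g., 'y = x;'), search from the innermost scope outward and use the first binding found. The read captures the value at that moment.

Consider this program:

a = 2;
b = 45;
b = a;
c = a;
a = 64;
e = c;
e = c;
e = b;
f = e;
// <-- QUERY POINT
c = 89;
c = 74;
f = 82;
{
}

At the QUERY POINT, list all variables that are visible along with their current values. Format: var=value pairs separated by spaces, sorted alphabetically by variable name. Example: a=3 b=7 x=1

Step 1: declare a=2 at depth 0
Step 2: declare b=45 at depth 0
Step 3: declare b=(read a)=2 at depth 0
Step 4: declare c=(read a)=2 at depth 0
Step 5: declare a=64 at depth 0
Step 6: declare e=(read c)=2 at depth 0
Step 7: declare e=(read c)=2 at depth 0
Step 8: declare e=(read b)=2 at depth 0
Step 9: declare f=(read e)=2 at depth 0
Visible at query point: a=64 b=2 c=2 e=2 f=2

Answer: a=64 b=2 c=2 e=2 f=2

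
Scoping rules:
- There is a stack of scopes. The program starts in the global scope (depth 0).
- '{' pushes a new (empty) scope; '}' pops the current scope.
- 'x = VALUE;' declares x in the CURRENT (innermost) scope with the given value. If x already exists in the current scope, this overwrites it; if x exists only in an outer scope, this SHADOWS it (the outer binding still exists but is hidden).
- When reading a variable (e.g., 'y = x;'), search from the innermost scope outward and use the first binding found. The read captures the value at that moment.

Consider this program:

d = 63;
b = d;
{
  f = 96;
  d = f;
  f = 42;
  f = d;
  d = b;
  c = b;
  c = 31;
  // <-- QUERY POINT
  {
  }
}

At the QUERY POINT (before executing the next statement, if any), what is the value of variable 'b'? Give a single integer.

Step 1: declare d=63 at depth 0
Step 2: declare b=(read d)=63 at depth 0
Step 3: enter scope (depth=1)
Step 4: declare f=96 at depth 1
Step 5: declare d=(read f)=96 at depth 1
Step 6: declare f=42 at depth 1
Step 7: declare f=(read d)=96 at depth 1
Step 8: declare d=(read b)=63 at depth 1
Step 9: declare c=(read b)=63 at depth 1
Step 10: declare c=31 at depth 1
Visible at query point: b=63 c=31 d=63 f=96

Answer: 63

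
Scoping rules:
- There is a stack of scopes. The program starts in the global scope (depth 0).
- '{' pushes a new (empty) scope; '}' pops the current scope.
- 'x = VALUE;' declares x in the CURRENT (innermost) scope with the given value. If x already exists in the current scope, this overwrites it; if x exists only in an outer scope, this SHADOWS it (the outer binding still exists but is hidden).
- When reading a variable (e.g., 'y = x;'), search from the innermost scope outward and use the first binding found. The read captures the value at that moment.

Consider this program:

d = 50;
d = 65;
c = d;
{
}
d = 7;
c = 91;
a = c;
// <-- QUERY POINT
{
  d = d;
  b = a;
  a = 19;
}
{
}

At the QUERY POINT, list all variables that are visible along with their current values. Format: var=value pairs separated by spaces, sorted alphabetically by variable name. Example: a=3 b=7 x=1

Step 1: declare d=50 at depth 0
Step 2: declare d=65 at depth 0
Step 3: declare c=(read d)=65 at depth 0
Step 4: enter scope (depth=1)
Step 5: exit scope (depth=0)
Step 6: declare d=7 at depth 0
Step 7: declare c=91 at depth 0
Step 8: declare a=(read c)=91 at depth 0
Visible at query point: a=91 c=91 d=7

Answer: a=91 c=91 d=7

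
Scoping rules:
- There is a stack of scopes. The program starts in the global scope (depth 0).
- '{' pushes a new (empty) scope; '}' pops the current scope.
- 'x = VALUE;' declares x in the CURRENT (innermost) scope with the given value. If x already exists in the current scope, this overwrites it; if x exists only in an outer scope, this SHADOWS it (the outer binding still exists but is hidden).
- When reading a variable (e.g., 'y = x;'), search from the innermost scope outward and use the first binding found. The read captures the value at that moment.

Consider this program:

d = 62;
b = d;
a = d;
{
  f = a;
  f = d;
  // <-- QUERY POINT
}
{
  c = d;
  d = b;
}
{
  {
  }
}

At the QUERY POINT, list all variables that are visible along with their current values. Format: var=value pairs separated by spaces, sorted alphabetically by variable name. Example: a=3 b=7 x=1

Step 1: declare d=62 at depth 0
Step 2: declare b=(read d)=62 at depth 0
Step 3: declare a=(read d)=62 at depth 0
Step 4: enter scope (depth=1)
Step 5: declare f=(read a)=62 at depth 1
Step 6: declare f=(read d)=62 at depth 1
Visible at query point: a=62 b=62 d=62 f=62

Answer: a=62 b=62 d=62 f=62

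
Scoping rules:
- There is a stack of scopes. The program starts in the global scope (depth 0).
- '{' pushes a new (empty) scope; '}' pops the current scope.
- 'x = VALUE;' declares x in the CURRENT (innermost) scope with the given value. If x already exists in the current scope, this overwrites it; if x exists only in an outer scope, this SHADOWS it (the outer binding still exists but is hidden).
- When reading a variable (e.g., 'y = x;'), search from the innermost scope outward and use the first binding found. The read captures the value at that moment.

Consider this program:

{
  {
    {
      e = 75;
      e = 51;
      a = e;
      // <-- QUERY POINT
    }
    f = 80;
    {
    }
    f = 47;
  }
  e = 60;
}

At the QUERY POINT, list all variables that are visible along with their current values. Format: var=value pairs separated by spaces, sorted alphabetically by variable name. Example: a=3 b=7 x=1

Step 1: enter scope (depth=1)
Step 2: enter scope (depth=2)
Step 3: enter scope (depth=3)
Step 4: declare e=75 at depth 3
Step 5: declare e=51 at depth 3
Step 6: declare a=(read e)=51 at depth 3
Visible at query point: a=51 e=51

Answer: a=51 e=51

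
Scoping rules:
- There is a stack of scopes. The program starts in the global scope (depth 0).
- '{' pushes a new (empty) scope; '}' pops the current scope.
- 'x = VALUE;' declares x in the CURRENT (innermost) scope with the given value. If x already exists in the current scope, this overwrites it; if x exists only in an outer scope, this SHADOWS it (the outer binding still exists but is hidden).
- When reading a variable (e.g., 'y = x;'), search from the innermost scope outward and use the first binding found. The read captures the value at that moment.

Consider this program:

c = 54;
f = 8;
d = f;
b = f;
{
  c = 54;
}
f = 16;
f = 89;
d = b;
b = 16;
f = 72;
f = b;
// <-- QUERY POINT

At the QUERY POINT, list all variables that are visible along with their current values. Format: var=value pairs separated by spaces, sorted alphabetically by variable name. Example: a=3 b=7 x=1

Answer: b=16 c=54 d=8 f=16

Derivation:
Step 1: declare c=54 at depth 0
Step 2: declare f=8 at depth 0
Step 3: declare d=(read f)=8 at depth 0
Step 4: declare b=(read f)=8 at depth 0
Step 5: enter scope (depth=1)
Step 6: declare c=54 at depth 1
Step 7: exit scope (depth=0)
Step 8: declare f=16 at depth 0
Step 9: declare f=89 at depth 0
Step 10: declare d=(read b)=8 at depth 0
Step 11: declare b=16 at depth 0
Step 12: declare f=72 at depth 0
Step 13: declare f=(read b)=16 at depth 0
Visible at query point: b=16 c=54 d=8 f=16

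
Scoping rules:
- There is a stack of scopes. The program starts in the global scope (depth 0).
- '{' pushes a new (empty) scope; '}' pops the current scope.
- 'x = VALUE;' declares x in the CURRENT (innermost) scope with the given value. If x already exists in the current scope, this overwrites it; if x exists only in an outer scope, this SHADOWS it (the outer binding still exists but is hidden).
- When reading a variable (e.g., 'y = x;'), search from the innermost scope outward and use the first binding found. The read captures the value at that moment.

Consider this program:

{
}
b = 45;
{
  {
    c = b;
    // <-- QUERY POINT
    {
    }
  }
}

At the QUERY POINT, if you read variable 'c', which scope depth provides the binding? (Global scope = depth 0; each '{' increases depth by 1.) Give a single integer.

Answer: 2

Derivation:
Step 1: enter scope (depth=1)
Step 2: exit scope (depth=0)
Step 3: declare b=45 at depth 0
Step 4: enter scope (depth=1)
Step 5: enter scope (depth=2)
Step 6: declare c=(read b)=45 at depth 2
Visible at query point: b=45 c=45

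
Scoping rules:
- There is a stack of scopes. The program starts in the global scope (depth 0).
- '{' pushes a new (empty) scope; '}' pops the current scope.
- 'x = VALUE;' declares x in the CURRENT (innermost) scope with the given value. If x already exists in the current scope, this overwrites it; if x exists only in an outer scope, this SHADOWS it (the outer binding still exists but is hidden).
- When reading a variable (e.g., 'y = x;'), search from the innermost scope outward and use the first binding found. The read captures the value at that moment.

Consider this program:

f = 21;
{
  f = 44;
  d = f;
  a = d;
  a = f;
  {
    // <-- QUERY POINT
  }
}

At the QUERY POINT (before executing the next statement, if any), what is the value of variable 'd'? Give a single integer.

Step 1: declare f=21 at depth 0
Step 2: enter scope (depth=1)
Step 3: declare f=44 at depth 1
Step 4: declare d=(read f)=44 at depth 1
Step 5: declare a=(read d)=44 at depth 1
Step 6: declare a=(read f)=44 at depth 1
Step 7: enter scope (depth=2)
Visible at query point: a=44 d=44 f=44

Answer: 44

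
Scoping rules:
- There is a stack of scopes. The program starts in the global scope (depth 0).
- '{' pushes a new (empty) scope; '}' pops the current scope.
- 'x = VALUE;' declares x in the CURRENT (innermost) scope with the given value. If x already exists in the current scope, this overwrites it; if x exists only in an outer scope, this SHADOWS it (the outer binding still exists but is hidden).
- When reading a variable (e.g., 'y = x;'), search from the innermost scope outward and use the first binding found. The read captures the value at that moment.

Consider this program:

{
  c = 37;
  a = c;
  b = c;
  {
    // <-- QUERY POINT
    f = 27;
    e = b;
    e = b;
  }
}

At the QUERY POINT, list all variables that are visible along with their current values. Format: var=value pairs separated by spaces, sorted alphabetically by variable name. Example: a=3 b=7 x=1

Step 1: enter scope (depth=1)
Step 2: declare c=37 at depth 1
Step 3: declare a=(read c)=37 at depth 1
Step 4: declare b=(read c)=37 at depth 1
Step 5: enter scope (depth=2)
Visible at query point: a=37 b=37 c=37

Answer: a=37 b=37 c=37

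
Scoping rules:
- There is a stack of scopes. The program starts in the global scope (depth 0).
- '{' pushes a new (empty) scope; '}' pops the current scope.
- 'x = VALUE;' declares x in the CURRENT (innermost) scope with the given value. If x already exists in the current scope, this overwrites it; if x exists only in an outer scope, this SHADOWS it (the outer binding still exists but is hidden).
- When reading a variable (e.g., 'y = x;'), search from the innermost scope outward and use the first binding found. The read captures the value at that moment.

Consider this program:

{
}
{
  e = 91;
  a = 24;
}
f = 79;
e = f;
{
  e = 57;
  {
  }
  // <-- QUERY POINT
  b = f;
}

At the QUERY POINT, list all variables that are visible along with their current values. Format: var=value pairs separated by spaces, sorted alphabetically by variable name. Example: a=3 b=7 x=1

Step 1: enter scope (depth=1)
Step 2: exit scope (depth=0)
Step 3: enter scope (depth=1)
Step 4: declare e=91 at depth 1
Step 5: declare a=24 at depth 1
Step 6: exit scope (depth=0)
Step 7: declare f=79 at depth 0
Step 8: declare e=(read f)=79 at depth 0
Step 9: enter scope (depth=1)
Step 10: declare e=57 at depth 1
Step 11: enter scope (depth=2)
Step 12: exit scope (depth=1)
Visible at query point: e=57 f=79

Answer: e=57 f=79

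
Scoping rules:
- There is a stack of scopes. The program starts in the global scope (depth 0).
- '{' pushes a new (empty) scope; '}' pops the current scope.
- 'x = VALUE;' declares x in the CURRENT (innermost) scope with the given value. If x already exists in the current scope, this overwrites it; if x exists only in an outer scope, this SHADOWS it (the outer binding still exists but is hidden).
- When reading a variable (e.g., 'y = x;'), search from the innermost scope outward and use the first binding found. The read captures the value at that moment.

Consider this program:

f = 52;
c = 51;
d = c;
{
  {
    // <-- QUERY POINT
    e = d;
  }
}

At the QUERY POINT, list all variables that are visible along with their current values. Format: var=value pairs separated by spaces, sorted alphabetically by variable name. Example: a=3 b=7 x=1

Step 1: declare f=52 at depth 0
Step 2: declare c=51 at depth 0
Step 3: declare d=(read c)=51 at depth 0
Step 4: enter scope (depth=1)
Step 5: enter scope (depth=2)
Visible at query point: c=51 d=51 f=52

Answer: c=51 d=51 f=52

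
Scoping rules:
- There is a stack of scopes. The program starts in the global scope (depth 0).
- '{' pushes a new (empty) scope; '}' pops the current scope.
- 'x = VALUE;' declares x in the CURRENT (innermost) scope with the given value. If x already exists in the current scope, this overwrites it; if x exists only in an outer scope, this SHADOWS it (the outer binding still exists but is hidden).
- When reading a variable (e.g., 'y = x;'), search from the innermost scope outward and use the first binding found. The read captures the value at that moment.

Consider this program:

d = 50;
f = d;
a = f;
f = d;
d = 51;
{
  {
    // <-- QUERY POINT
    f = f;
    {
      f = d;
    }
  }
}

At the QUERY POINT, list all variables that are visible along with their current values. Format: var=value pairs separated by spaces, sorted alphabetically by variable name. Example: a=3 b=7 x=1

Step 1: declare d=50 at depth 0
Step 2: declare f=(read d)=50 at depth 0
Step 3: declare a=(read f)=50 at depth 0
Step 4: declare f=(read d)=50 at depth 0
Step 5: declare d=51 at depth 0
Step 6: enter scope (depth=1)
Step 7: enter scope (depth=2)
Visible at query point: a=50 d=51 f=50

Answer: a=50 d=51 f=50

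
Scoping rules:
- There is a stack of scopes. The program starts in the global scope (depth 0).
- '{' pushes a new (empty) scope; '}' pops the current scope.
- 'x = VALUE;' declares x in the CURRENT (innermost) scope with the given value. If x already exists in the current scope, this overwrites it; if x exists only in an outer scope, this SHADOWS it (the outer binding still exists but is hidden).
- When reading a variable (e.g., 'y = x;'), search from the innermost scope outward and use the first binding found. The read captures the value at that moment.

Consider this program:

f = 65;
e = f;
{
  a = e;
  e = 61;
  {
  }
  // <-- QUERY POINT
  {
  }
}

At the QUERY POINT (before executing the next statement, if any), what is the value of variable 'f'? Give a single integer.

Answer: 65

Derivation:
Step 1: declare f=65 at depth 0
Step 2: declare e=(read f)=65 at depth 0
Step 3: enter scope (depth=1)
Step 4: declare a=(read e)=65 at depth 1
Step 5: declare e=61 at depth 1
Step 6: enter scope (depth=2)
Step 7: exit scope (depth=1)
Visible at query point: a=65 e=61 f=65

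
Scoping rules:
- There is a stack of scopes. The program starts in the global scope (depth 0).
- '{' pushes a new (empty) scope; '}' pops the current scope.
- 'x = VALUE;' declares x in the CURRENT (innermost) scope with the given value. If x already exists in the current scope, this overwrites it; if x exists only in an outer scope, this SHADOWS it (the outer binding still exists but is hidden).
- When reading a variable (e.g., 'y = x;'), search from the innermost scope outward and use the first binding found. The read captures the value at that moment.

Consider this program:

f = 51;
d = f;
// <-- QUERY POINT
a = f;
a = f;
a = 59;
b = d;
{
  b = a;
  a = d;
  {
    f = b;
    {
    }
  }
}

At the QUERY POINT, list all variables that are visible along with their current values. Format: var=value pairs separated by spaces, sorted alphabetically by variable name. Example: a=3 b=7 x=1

Answer: d=51 f=51

Derivation:
Step 1: declare f=51 at depth 0
Step 2: declare d=(read f)=51 at depth 0
Visible at query point: d=51 f=51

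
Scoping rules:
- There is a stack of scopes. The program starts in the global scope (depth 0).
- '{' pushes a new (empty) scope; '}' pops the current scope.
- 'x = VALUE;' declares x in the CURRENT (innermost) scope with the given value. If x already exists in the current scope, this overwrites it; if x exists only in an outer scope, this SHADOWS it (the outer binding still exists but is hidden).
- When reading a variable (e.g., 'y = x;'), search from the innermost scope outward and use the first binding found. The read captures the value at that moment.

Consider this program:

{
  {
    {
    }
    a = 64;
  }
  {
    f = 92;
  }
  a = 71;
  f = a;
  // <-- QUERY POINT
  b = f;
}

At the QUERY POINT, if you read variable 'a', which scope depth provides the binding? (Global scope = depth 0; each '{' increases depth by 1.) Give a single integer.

Answer: 1

Derivation:
Step 1: enter scope (depth=1)
Step 2: enter scope (depth=2)
Step 3: enter scope (depth=3)
Step 4: exit scope (depth=2)
Step 5: declare a=64 at depth 2
Step 6: exit scope (depth=1)
Step 7: enter scope (depth=2)
Step 8: declare f=92 at depth 2
Step 9: exit scope (depth=1)
Step 10: declare a=71 at depth 1
Step 11: declare f=(read a)=71 at depth 1
Visible at query point: a=71 f=71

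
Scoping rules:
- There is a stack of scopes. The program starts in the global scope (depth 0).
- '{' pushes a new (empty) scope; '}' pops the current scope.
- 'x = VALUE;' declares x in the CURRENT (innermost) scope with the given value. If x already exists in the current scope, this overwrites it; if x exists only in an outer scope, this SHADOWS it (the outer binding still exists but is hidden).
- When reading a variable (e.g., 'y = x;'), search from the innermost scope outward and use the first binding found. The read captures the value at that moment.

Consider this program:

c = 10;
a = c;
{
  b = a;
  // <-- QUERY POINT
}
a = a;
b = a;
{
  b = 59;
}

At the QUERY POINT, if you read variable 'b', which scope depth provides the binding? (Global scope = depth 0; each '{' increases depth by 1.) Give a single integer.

Answer: 1

Derivation:
Step 1: declare c=10 at depth 0
Step 2: declare a=(read c)=10 at depth 0
Step 3: enter scope (depth=1)
Step 4: declare b=(read a)=10 at depth 1
Visible at query point: a=10 b=10 c=10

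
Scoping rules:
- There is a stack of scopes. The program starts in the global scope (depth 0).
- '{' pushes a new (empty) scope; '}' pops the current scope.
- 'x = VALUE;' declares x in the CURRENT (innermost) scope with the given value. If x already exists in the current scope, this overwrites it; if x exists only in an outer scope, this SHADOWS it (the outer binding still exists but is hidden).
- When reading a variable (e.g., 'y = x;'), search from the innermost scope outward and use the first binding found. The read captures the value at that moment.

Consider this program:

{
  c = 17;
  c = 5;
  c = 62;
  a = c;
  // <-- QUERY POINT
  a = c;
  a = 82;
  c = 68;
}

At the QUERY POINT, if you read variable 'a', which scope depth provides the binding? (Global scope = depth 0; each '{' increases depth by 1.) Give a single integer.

Answer: 1

Derivation:
Step 1: enter scope (depth=1)
Step 2: declare c=17 at depth 1
Step 3: declare c=5 at depth 1
Step 4: declare c=62 at depth 1
Step 5: declare a=(read c)=62 at depth 1
Visible at query point: a=62 c=62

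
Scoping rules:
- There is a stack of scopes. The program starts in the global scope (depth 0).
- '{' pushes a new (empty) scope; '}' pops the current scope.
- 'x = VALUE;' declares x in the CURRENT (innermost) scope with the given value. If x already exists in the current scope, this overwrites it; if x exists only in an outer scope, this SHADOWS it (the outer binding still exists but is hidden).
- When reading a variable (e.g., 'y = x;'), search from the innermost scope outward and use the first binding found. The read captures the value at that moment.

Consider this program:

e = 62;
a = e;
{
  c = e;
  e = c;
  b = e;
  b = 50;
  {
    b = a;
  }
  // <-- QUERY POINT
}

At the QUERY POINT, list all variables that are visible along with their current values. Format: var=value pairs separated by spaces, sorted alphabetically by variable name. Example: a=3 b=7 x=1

Answer: a=62 b=50 c=62 e=62

Derivation:
Step 1: declare e=62 at depth 0
Step 2: declare a=(read e)=62 at depth 0
Step 3: enter scope (depth=1)
Step 4: declare c=(read e)=62 at depth 1
Step 5: declare e=(read c)=62 at depth 1
Step 6: declare b=(read e)=62 at depth 1
Step 7: declare b=50 at depth 1
Step 8: enter scope (depth=2)
Step 9: declare b=(read a)=62 at depth 2
Step 10: exit scope (depth=1)
Visible at query point: a=62 b=50 c=62 e=62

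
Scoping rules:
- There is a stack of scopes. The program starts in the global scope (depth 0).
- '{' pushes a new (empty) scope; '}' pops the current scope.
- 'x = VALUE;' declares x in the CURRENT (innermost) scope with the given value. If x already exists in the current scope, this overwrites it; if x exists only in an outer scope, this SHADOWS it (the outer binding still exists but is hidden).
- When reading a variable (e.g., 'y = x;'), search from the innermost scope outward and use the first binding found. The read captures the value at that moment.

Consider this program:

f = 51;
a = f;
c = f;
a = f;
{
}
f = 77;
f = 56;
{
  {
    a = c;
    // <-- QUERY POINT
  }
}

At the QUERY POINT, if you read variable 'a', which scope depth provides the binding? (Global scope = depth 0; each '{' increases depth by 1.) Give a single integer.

Step 1: declare f=51 at depth 0
Step 2: declare a=(read f)=51 at depth 0
Step 3: declare c=(read f)=51 at depth 0
Step 4: declare a=(read f)=51 at depth 0
Step 5: enter scope (depth=1)
Step 6: exit scope (depth=0)
Step 7: declare f=77 at depth 0
Step 8: declare f=56 at depth 0
Step 9: enter scope (depth=1)
Step 10: enter scope (depth=2)
Step 11: declare a=(read c)=51 at depth 2
Visible at query point: a=51 c=51 f=56

Answer: 2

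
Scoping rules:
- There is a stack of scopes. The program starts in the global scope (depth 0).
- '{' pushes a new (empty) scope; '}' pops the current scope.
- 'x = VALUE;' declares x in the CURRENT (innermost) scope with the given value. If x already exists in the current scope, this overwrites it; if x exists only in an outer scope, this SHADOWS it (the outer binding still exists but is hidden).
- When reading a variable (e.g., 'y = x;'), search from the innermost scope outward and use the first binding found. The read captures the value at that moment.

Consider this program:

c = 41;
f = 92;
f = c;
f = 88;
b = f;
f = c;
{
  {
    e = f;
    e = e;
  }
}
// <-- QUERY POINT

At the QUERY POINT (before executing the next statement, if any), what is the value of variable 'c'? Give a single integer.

Step 1: declare c=41 at depth 0
Step 2: declare f=92 at depth 0
Step 3: declare f=(read c)=41 at depth 0
Step 4: declare f=88 at depth 0
Step 5: declare b=(read f)=88 at depth 0
Step 6: declare f=(read c)=41 at depth 0
Step 7: enter scope (depth=1)
Step 8: enter scope (depth=2)
Step 9: declare e=(read f)=41 at depth 2
Step 10: declare e=(read e)=41 at depth 2
Step 11: exit scope (depth=1)
Step 12: exit scope (depth=0)
Visible at query point: b=88 c=41 f=41

Answer: 41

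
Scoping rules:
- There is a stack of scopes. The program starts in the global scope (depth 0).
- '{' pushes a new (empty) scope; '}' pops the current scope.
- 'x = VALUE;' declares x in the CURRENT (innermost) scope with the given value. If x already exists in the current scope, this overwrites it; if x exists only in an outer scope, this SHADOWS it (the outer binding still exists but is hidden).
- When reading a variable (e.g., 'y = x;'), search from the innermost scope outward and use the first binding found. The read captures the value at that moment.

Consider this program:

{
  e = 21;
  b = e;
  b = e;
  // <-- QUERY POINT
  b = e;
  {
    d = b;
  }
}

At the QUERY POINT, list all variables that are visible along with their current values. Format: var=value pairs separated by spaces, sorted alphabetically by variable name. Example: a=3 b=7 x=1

Step 1: enter scope (depth=1)
Step 2: declare e=21 at depth 1
Step 3: declare b=(read e)=21 at depth 1
Step 4: declare b=(read e)=21 at depth 1
Visible at query point: b=21 e=21

Answer: b=21 e=21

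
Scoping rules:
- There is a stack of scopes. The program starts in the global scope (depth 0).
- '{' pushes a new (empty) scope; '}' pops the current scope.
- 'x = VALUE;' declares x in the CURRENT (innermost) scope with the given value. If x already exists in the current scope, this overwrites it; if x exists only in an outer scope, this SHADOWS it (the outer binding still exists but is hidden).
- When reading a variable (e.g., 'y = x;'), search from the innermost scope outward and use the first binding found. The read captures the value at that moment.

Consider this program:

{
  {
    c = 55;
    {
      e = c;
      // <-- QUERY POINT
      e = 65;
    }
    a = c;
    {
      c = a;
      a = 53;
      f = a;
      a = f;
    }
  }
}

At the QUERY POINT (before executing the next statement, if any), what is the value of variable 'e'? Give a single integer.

Step 1: enter scope (depth=1)
Step 2: enter scope (depth=2)
Step 3: declare c=55 at depth 2
Step 4: enter scope (depth=3)
Step 5: declare e=(read c)=55 at depth 3
Visible at query point: c=55 e=55

Answer: 55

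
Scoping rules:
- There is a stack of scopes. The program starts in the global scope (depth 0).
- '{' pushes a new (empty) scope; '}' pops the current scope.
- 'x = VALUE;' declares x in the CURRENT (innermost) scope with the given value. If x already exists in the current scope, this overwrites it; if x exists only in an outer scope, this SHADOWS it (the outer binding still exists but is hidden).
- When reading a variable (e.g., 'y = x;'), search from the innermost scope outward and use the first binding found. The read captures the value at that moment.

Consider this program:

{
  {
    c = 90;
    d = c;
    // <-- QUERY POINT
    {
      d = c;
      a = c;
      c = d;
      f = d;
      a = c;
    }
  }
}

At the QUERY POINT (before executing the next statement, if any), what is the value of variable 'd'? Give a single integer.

Step 1: enter scope (depth=1)
Step 2: enter scope (depth=2)
Step 3: declare c=90 at depth 2
Step 4: declare d=(read c)=90 at depth 2
Visible at query point: c=90 d=90

Answer: 90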